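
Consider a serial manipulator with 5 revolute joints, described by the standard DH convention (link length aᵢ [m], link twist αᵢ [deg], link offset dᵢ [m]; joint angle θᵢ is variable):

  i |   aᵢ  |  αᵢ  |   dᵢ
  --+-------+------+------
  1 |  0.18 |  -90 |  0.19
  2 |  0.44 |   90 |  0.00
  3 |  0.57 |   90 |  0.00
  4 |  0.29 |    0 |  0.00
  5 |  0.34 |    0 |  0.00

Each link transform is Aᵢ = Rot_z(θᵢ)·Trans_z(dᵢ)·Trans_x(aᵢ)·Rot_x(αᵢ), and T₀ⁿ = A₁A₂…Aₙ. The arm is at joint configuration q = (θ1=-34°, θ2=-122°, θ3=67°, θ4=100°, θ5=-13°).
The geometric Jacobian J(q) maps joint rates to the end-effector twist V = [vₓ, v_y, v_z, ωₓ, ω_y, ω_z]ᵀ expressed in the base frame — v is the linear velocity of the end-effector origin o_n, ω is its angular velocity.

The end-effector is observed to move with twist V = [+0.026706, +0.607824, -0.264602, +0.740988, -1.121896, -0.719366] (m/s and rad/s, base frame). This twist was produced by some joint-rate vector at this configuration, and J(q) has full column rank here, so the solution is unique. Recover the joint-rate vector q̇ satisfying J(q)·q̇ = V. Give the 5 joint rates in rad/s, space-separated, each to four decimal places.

o_n = [-0.2992, 0.7985, 0.4100]
J₁: ẑ×o_n = [-0.7985, -0.2992, 0.0000], ω = ẑ
J2: z=[0.5592, 0.8290, 0.0000] o=[0.1492, -0.1007, 0.1900] → [0.1824, -0.1230, 0.8746, 0.5592, 0.8290, 0.0000]
J3: z=[-0.7031, 0.4742, -0.5299] o=[-0.0441, 0.0297, 0.5631] → [0.3348, 0.0275, -0.4195, -0.7031, 0.4742, -0.5299]
J4: z=[-0.6229, -0.0512, 0.7806] o=[0.1515, 0.5307, 0.7520] → [-0.1916, -0.5649, -0.1899, -0.6229, -0.0512, 0.7806]
J5: z=[-0.6229, -0.0512, 0.7806] o=[-0.0666, 0.6219, 0.5840] → [-0.1290, -0.2900, -0.1219, -0.6229, -0.0512, 0.7806]
q̇ = J⁺·V = [-0.4250, -0.9010, -0.8970, -0.3950, -0.5910]

-0.4250 -0.9010 -0.8970 -0.3950 -0.5910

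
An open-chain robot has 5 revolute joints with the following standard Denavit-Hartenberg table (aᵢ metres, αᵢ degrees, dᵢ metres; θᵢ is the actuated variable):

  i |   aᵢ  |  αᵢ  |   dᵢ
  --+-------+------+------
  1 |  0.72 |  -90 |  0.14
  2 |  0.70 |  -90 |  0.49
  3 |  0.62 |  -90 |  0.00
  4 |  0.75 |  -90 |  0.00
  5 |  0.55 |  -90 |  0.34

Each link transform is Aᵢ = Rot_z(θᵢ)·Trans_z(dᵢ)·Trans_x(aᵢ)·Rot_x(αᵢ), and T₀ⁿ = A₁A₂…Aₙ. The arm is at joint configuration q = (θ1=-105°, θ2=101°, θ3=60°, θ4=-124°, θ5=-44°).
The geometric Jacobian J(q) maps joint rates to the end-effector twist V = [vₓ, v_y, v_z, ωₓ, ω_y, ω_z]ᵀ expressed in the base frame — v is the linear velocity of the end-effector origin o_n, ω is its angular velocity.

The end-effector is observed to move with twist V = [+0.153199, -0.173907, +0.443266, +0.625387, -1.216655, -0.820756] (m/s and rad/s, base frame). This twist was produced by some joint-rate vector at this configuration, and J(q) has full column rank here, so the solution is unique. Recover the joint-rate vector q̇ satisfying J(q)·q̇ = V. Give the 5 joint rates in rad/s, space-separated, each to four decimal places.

-0.6320 0.4670 -0.7640 -0.2190 -0.4770

o_n = [0.1982, 0.4586, -0.1331]
J₁: ẑ×o_n = [-0.4586, 0.1982, 0.0000], ω = ẑ
J2: z=[0.9659, -0.2588, 0.0000] o=[-0.1863, -0.6955, 0.1400] → [0.0707, 0.2638, 1.2143, 0.9659, -0.2588, 0.0000]
J3: z=[0.2541, 0.9482, 0.1908] o=[0.3215, -0.6933, -0.5471] → [0.1728, -0.1287, 0.4096, 0.2541, 0.9482, 0.1908]
J4: z=[-0.5257, -0.0302, 0.8501] o=[-0.1818, -0.4972, -0.8514] → [-0.8343, 0.7007, -0.4910, -0.5257, -0.0302, 0.8501]
J5: z=[-0.5310, 0.7924, -0.3002] o=[0.3166, -0.0403, -0.5270] → [0.4619, 0.2447, -0.1710, -0.5310, 0.7924, -0.3002]
q̇ = J⁺·V = [-0.6320, 0.4670, -0.7640, -0.2190, -0.4770]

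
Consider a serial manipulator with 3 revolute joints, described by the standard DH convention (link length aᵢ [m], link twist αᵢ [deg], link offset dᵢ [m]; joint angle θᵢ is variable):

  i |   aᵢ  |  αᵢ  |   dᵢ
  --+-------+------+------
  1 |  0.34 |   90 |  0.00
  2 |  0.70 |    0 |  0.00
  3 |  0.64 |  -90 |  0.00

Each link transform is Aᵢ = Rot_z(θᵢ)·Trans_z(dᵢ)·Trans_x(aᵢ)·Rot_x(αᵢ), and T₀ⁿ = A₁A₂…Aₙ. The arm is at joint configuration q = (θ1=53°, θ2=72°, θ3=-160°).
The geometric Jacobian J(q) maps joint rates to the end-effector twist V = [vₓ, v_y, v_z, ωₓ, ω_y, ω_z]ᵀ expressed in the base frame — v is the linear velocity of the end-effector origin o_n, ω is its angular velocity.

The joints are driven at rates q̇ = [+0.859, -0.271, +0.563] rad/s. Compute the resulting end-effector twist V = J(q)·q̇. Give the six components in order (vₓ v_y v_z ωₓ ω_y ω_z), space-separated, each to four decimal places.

-0.1760 0.5924 -0.0521 0.2332 -0.1757 0.8590

o_n = [0.3482, 0.4621, 0.0261]
J₁: ẑ×o_n = [-0.4621, 0.3482, 0.0000], ω = ẑ
J2: z=[0.7986, -0.6018, 0.0000] o=[0.2046, 0.2715, 0.0000] → [-0.0157, -0.0209, 0.2386, 0.7986, -0.6018, 0.0000]
J3: z=[0.7986, -0.6018, 0.0000] o=[0.3348, 0.4443, 0.6657] → [0.3849, 0.5108, 0.0223, 0.7986, -0.6018, 0.0000]
V = J·q̇ = [-0.1760, 0.5924, -0.0521, 0.2332, -0.1757, 0.8590]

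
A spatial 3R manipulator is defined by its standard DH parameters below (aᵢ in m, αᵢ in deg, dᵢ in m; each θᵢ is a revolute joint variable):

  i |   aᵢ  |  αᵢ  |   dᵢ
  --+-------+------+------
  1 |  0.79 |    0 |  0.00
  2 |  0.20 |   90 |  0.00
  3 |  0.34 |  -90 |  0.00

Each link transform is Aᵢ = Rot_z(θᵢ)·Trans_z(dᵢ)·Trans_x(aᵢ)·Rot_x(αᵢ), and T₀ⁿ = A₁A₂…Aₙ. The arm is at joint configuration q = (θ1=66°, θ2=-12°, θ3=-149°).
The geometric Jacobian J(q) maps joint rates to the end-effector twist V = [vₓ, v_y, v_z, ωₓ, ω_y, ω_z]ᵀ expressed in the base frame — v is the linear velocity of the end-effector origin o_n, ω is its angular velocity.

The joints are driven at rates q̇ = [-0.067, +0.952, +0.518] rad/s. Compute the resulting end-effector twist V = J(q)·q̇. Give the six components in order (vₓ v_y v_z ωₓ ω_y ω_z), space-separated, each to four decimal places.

0.1671 0.0043 -0.1510 0.4191 -0.3045 0.8850

o_n = [0.2676, 0.6477, -0.1751]
J₁: ẑ×o_n = [-0.6477, 0.2676, 0.0000], ω = ẑ
J2: z=[0.0000, 0.0000, 1.0000] o=[0.3213, 0.7217, 0.0000] → [0.0740, -0.0537, 0.0000, 0.0000, 0.0000, 1.0000]
J3: z=[0.8090, -0.5878, 0.0000] o=[0.4389, 0.8835, 0.0000] → [0.1029, 0.1417, -0.2914, 0.8090, -0.5878, 0.0000]
V = J·q̇ = [0.1671, 0.0043, -0.1510, 0.4191, -0.3045, 0.8850]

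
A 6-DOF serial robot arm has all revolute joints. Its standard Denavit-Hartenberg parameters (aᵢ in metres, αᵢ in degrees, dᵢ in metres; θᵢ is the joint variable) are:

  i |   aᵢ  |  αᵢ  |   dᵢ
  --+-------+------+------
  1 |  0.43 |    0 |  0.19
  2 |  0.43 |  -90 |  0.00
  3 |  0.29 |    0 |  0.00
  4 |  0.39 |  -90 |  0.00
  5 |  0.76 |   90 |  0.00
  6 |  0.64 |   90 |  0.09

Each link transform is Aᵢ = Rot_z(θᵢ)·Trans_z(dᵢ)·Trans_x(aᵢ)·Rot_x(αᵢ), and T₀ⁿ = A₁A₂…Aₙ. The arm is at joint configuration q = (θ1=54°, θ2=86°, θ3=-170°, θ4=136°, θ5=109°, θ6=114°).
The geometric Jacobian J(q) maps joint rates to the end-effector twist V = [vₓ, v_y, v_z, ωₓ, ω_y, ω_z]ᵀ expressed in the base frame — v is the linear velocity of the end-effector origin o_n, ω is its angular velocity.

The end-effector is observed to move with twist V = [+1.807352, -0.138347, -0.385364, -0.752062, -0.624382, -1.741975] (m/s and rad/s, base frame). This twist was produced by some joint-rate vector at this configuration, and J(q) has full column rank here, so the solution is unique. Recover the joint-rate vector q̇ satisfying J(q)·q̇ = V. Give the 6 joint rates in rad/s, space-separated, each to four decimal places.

-0.8490 -0.5730 0.9970 -0.0470 0.3630 -0.0360

o_n = [0.0158, 1.2017, -0.0697]
J₁: ẑ×o_n = [-1.2017, 0.0158, 0.0000], ω = ẑ
J2: z=[0.0000, 0.0000, 1.0000] o=[0.2527, 0.3479, 0.1900] → [-0.8538, -0.2370, 0.0000, 0.0000, 0.0000, 1.0000]
J3: z=[-0.6428, -0.7660, 0.0000] o=[-0.0767, 0.6243, 0.1900] → [0.1989, -0.1669, -0.3004, -0.6428, -0.7660, 0.0000]
J4: z=[-0.6428, -0.7660, 0.0000] o=[0.1421, 0.4407, 0.2404] → [0.2375, -0.1993, -0.5859, -0.6428, -0.7660, 0.0000]
J5: z=[-0.4284, 0.3594, -0.8290] o=[-0.1056, 0.6485, 0.4584] → [0.2688, -0.3268, -0.2806, -0.4284, 0.3594, -0.8290]
J6: z=[-0.3912, 0.7533, 0.5287] o=[0.5135, 1.0671, 0.3201] → [-0.3647, -0.4156, 0.3223, -0.3912, 0.7533, 0.5287]
q̇ = J⁺·V = [-0.8490, -0.5730, 0.9970, -0.0470, 0.3630, -0.0360]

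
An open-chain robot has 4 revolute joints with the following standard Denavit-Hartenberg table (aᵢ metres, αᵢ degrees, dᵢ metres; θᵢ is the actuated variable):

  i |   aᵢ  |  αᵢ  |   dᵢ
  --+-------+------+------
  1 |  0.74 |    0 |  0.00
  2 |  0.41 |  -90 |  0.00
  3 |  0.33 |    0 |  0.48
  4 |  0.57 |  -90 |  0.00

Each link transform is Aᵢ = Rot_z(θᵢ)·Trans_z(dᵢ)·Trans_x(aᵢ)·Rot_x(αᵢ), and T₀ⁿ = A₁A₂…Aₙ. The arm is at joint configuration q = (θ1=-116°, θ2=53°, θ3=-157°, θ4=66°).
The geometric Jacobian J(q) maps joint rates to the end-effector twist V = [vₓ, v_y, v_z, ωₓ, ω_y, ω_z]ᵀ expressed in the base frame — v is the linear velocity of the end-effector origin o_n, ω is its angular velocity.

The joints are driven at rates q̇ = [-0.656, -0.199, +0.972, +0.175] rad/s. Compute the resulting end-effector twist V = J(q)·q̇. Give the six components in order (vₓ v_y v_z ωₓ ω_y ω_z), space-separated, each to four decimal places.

0.0303 -0.8844 0.3067 1.0220 0.5207 -0.8550

o_n = [0.1470, -0.5330, 0.6989]
J₁: ẑ×o_n = [0.5330, 0.1470, -0.0000], ω = ẑ
J2: z=[0.0000, 0.0000, 1.0000] o=[-0.3244, -0.6651, 0.0000] → [-0.1321, 0.4714, 0.0000, 0.0000, 0.0000, 1.0000]
J3: z=[0.8910, 0.4540, 0.0000] o=[-0.1383, -1.0304, 0.0000] → [0.3173, -0.6227, 0.3137, 0.8910, 0.4540, 0.0000]
J4: z=[0.8910, 0.4540, 0.0000] o=[0.1515, -0.5418, 0.1289] → [0.2587, -0.5078, 0.0099, 0.8910, 0.4540, 0.0000]
V = J·q̇ = [0.0303, -0.8844, 0.3067, 1.0220, 0.5207, -0.8550]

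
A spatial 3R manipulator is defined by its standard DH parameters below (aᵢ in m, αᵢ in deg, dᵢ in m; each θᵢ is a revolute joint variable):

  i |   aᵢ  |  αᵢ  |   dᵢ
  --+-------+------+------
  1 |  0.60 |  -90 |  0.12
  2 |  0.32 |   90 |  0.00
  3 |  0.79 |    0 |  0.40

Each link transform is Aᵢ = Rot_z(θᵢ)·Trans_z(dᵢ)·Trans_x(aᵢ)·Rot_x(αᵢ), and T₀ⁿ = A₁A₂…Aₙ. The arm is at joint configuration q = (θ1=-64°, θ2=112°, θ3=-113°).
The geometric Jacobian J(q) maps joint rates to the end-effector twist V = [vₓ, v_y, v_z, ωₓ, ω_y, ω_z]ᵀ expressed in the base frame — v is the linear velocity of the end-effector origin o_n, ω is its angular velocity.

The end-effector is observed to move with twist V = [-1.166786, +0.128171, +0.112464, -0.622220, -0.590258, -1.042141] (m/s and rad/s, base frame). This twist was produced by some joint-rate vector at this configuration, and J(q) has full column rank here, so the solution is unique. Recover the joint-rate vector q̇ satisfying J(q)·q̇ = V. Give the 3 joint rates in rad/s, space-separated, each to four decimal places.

-0.9380 -0.8180 0.2780

o_n = [-0.2299, -1.1876, -0.0403]
J₁: ẑ×o_n = [1.1876, -0.2299, 0.0000], ω = ẑ
J2: z=[0.8988, 0.4384, 0.0000] o=[0.2630, -0.5393, 0.1200] → [-0.0703, 0.1441, -0.3666, 0.8988, 0.4384, 0.0000]
J3: z=[0.4065, -0.8333, -0.3746] o=[0.2105, -0.4315, -0.1767] → [-0.3969, 0.1095, -0.6742, 0.4065, -0.8333, -0.3746]
q̇ = J⁺·V = [-0.9380, -0.8180, 0.2780]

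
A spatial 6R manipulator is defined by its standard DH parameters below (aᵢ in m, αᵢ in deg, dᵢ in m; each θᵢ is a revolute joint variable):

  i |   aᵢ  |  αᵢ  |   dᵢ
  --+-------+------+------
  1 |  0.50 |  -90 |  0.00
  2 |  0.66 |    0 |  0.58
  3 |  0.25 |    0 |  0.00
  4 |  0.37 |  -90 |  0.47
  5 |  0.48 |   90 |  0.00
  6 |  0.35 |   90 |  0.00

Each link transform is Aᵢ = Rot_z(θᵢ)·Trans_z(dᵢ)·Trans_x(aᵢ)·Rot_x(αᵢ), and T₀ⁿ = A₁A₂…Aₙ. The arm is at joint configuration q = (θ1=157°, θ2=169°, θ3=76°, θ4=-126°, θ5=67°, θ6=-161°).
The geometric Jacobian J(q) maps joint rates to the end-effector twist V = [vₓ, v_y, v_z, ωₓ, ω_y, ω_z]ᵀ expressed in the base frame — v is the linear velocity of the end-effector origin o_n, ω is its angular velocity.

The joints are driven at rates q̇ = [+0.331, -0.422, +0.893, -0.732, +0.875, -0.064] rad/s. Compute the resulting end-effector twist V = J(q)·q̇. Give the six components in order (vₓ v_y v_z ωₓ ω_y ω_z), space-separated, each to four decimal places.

0.0539 0.1552 -0.1340 0.7899 -0.0246 0.8067

o_n = [-0.0239, -0.9815, -0.3292]
J₁: ẑ×o_n = [0.9815, -0.0239, 0.0000], ω = ẑ
J2: z=[-0.3907, -0.9205, 0.0000] o=[-0.4603, 0.1954, 0.0000] → [0.3030, -0.1286, 0.8615, -0.3907, -0.9205, 0.0000]
J3: z=[-0.3907, -0.9205, 0.0000] o=[-0.0905, -0.5917, -0.1259] → [0.1871, -0.0794, 0.2136, -0.3907, -0.9205, 0.0000]
J4: z=[-0.3907, -0.9205, 0.0000] o=[0.0068, -0.6330, 0.1006] → [0.3956, -0.1679, 0.1080, -0.3907, -0.9205, 0.0000]
J5: z=[0.8051, -0.3417, 0.4848] o=[-0.0118, -1.1357, -0.2230] → [-0.0385, 0.0796, 0.1200, 0.8051, -0.3417, 0.4848]
J6: z=[0.2581, -0.5340, -0.8051] o=[0.2446, -0.7645, -0.3870] → [-0.2056, 0.2012, -0.1994, 0.2581, -0.5340, -0.8051]
V = J·q̇ = [0.0539, 0.1552, -0.1340, 0.7899, -0.0246, 0.8067]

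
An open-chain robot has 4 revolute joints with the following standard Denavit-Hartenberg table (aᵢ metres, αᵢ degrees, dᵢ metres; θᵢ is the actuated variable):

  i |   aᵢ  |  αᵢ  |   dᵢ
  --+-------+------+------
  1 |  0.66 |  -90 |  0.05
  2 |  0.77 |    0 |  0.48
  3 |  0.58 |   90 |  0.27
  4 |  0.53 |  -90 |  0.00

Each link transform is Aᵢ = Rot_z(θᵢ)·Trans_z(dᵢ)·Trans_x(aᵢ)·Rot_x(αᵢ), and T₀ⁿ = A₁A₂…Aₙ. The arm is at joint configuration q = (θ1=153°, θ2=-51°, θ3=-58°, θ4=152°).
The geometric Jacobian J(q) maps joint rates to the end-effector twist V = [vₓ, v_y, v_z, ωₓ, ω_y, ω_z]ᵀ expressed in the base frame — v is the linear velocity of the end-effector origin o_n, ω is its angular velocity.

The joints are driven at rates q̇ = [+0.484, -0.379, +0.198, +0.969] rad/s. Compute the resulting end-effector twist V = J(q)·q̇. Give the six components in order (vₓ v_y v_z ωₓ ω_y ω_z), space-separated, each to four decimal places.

o_n = [-1.4408, -0.3869, 0.7543]
J₁: ẑ×o_n = [0.3869, -1.4408, 0.0000], ω = ẑ
J2: z=[-0.4540, -0.8910, 0.0000] o=[-0.5881, 0.2996, 0.0500] → [-0.6276, 0.3198, -0.4481, -0.4540, -0.8910, 0.0000]
J3: z=[-0.4540, -0.8910, 0.0000] o=[-1.2377, 0.0919, 0.6484] → [-0.0944, 0.0481, 0.0365, -0.4540, -0.8910, 0.0000]
J4: z=[0.8425, -0.4293, -0.3256] o=[-1.1921, -0.2344, 1.1968] → [0.1403, 0.4537, -0.2353, 0.8425, -0.4293, -0.3256]
V = J·q̇ = [0.5423, -0.3693, -0.0509, 0.8985, -0.2547, 0.1685]

0.5423 -0.3693 -0.0509 0.8985 -0.2547 0.1685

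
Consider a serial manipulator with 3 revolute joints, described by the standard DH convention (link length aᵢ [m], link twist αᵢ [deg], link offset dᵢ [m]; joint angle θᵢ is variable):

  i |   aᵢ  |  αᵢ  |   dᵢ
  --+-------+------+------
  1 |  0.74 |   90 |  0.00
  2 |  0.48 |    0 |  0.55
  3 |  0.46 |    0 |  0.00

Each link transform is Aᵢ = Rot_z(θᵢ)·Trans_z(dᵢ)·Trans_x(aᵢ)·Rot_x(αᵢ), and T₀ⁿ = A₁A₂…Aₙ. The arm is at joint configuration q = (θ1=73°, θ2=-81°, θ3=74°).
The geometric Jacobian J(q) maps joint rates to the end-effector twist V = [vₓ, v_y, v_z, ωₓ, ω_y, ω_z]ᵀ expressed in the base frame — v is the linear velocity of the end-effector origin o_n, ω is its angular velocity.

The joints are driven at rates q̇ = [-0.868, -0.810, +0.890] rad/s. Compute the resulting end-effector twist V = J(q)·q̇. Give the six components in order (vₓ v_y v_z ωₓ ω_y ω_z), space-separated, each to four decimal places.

o_n = [0.8978, 1.0553, -0.5302]
J₁: ẑ×o_n = [-1.0553, 0.8978, 0.0000], ω = ẑ
J2: z=[0.9563, -0.2924, 0.0000] o=[0.2164, 0.7077, 0.0000] → [0.1550, 0.5070, 0.5317, 0.9563, -0.2924, 0.0000]
J3: z=[0.9563, -0.2924, 0.0000] o=[0.7643, 0.6187, -0.4741] → [0.0164, 0.0536, 0.4566, 0.9563, -0.2924, 0.0000]
V = J·q̇ = [0.8050, -1.1422, -0.0243, 0.0765, -0.0234, -0.8680]

0.8050 -1.1422 -0.0243 0.0765 -0.0234 -0.8680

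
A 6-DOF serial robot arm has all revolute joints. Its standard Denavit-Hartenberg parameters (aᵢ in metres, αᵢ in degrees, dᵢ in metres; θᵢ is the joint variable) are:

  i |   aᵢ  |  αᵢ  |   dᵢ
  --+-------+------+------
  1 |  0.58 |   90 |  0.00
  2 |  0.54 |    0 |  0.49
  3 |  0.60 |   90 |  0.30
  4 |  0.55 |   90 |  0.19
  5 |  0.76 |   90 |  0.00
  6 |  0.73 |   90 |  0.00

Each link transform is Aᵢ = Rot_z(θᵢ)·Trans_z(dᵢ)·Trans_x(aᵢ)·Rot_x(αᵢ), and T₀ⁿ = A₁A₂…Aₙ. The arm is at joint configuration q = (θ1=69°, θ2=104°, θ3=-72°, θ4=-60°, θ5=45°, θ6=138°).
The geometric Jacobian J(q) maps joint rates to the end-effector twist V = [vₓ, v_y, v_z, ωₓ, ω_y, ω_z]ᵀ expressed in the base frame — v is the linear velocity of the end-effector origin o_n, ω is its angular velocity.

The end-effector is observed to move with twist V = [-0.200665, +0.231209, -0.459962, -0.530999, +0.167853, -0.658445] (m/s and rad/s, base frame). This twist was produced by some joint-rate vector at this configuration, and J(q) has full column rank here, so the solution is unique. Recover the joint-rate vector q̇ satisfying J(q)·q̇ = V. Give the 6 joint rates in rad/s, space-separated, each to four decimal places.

0.0800 0.1580 -0.7630 0.3560 0.3390 -0.3570

o_n = [0.3276, 1.0312, 0.5127]
J₁: ẑ×o_n = [-1.0312, 0.3276, 0.0000], ω = ẑ
J2: z=[0.9336, -0.3584, 0.0000] o=[0.2079, 0.5415, 0.0000] → [-0.1837, -0.4786, 0.5001, 0.9336, -0.3584, 0.0000]
J3: z=[0.9336, -0.3584, 0.0000] o=[0.6185, 0.2439, 0.5240] → [0.0040, 0.0105, 0.6307, 0.9336, -0.3584, 0.0000]
J4: z=[0.1899, 0.4947, -0.8480] o=[1.0809, 0.6114, 0.8419] → [0.1931, 0.7014, 0.4524, 0.1899, 0.4947, -0.8480]
J5: z=[-0.7300, -0.5065, -0.4589] o=[0.7559, 1.0939, 0.8265] → [0.1302, -0.0325, -0.1712, -0.7300, -0.5065, -0.4589]
J6: z=[-0.5985, 0.1495, 0.7870] o=[0.5051, 1.7392, 0.5132] → [0.5572, -0.1400, 0.4504, -0.5985, 0.1495, 0.7870]
q̇ = J⁺·V = [0.0800, 0.1580, -0.7630, 0.3560, 0.3390, -0.3570]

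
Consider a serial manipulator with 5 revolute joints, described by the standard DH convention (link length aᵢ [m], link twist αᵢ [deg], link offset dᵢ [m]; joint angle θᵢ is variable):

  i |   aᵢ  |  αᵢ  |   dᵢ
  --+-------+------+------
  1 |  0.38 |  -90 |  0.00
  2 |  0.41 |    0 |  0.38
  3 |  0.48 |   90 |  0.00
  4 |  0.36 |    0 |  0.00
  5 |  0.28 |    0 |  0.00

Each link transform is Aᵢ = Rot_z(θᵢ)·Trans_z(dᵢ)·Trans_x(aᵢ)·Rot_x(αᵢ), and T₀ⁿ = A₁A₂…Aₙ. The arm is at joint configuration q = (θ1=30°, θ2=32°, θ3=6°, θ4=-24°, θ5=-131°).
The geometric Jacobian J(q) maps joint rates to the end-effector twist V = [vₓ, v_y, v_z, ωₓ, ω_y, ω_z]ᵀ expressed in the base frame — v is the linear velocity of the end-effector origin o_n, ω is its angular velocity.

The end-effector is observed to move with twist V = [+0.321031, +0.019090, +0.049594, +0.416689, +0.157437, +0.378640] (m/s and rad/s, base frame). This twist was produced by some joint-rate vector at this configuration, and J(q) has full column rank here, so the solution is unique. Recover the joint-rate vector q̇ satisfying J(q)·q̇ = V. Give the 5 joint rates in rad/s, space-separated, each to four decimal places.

o_n = [0.9514, 0.6824, -0.5590]
J₁: ẑ×o_n = [-0.6824, 0.9514, 0.0000], ω = ẑ
J2: z=[-0.5000, 0.8660, 0.0000] o=[0.3291, 0.1900, 0.0000] → [-0.4841, -0.2795, -0.7851, -0.5000, 0.8660, 0.0000]
J3: z=[-0.5000, 0.8660, 0.0000] o=[0.4402, 0.6929, -0.2173] → [-0.2960, -0.1709, -0.4374, -0.5000, 0.8660, 0.0000]
J4: z=[0.5332, 0.3078, 0.7880] o=[0.7678, 0.8821, -0.5128] → [0.1431, 0.1694, -0.1630, 0.5332, 0.3078, 0.7880]
J5: z=[0.5332, 0.3078, 0.7880] o=[1.0654, 0.8848, -0.7153] → [0.2076, -0.1731, -0.0729, 0.5332, 0.3078, 0.7880]
q̇ = J⁺·V = [-0.1840, -0.4000, 0.3280, 0.7650, -0.0510]

-0.1840 -0.4000 0.3280 0.7650 -0.0510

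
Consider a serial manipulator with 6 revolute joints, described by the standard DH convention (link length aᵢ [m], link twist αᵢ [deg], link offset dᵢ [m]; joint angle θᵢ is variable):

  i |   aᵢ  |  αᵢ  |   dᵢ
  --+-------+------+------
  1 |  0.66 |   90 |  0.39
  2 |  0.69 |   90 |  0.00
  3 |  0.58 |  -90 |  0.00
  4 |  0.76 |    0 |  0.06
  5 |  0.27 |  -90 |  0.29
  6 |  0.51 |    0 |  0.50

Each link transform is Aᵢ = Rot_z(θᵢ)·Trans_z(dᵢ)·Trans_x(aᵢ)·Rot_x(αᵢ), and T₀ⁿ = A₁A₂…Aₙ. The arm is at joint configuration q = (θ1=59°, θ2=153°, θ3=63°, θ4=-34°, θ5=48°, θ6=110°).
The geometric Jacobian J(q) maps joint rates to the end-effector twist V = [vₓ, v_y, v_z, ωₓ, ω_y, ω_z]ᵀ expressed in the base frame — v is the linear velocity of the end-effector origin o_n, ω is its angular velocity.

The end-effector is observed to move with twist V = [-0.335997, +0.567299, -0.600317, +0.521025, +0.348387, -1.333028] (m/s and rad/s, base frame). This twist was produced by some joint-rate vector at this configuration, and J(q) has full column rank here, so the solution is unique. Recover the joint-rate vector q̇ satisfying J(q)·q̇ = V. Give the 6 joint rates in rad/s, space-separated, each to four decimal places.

-0.4770 0.0830 0.4640 0.3280 0.5520 0.9990

o_n = [0.5571, -1.0035, 0.9249]
J₁: ẑ×o_n = [1.0035, 0.5571, -0.0000], ω = ẑ
J2: z=[0.8572, -0.5150, 0.0000] o=[0.3399, 0.5657, 0.3900] → [-0.2755, -0.4585, -1.2333, 0.8572, -0.5150, 0.0000]
J3: z=[0.2338, 0.3891, 0.8910] o=[0.0233, 0.0387, 0.7033] → [1.0149, 0.4238, -0.4514, 0.2338, 0.3891, 0.8910]
J4: z=[0.7980, 0.4467, -0.4045] o=[0.3454, -0.4285, 0.8228] → [-0.1870, -0.1671, -0.5534, 0.7980, 0.4467, -0.4045]
J5: z=[0.7980, 0.4467, -0.4045] o=[0.8426, -0.7439, 1.3071] → [-0.2757, 0.4205, -0.0796, 0.7980, 0.4467, -0.4045]
J6: z=[-0.3612, -0.1827, -0.9144] o=[1.2043, -0.8509, 1.1855] → [-0.0920, 0.4977, -0.0631, -0.3612, -0.1827, -0.9144]
q̇ = J⁺·V = [-0.4770, 0.0830, 0.4640, 0.3280, 0.5520, 0.9990]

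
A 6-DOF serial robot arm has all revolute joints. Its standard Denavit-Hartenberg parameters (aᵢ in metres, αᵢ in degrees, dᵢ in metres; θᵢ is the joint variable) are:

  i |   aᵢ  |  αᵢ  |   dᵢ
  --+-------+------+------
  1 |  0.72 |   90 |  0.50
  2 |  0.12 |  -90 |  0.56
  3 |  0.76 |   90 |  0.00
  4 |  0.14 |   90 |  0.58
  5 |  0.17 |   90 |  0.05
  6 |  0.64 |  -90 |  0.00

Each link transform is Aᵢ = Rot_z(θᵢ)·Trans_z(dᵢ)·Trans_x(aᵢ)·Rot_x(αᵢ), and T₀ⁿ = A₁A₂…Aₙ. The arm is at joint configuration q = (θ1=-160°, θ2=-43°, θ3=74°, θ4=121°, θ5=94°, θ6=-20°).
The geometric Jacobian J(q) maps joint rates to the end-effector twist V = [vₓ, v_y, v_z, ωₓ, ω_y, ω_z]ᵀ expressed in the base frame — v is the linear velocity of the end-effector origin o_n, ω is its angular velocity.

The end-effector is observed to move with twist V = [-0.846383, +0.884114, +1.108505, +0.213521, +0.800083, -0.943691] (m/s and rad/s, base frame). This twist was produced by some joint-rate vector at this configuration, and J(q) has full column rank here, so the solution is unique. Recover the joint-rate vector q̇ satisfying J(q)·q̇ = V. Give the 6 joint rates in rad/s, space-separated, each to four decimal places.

-0.4190 0.8240 0.0660 0.0220 -0.2760 -0.7380

o_n = [-1.8814, -0.2769, -0.5835]
J₁: ẑ×o_n = [0.2769, -1.8814, 0.0000], ω = ẑ
J2: z=[-0.3420, 0.9397, 0.0000] o=[-0.6766, -0.2463, 0.5000] → [-1.0181, -0.3706, 1.1426, -0.3420, 0.9397, 0.0000]
J3: z=[-0.6409, -0.2333, 0.7314] o=[-0.9506, 0.2500, 0.4182] → [0.6190, -1.3227, 0.1205, -0.6409, -0.2333, 0.7314]
J4: z=[-0.7549, 0.0186, -0.6556] o=[-0.8447, -0.4889, 0.2753] → [0.1231, 0.0314, -0.1408, -0.7549, 0.0186, -0.6556]
J5: z=[-0.2106, -0.9535, 0.2155] o=[-1.3695, -0.4361, -0.0036] → [0.5186, -0.2325, -0.5216, -0.2106, -0.9535, 0.2155]
J6: z=[-0.6722, 0.3014, 0.6762] o=[-1.5007, -0.4842, -0.1126] → [-0.2820, -0.5740, -0.0246, -0.6722, 0.3014, 0.6762]
q̇ = J⁺·V = [-0.4190, 0.8240, 0.0660, 0.0220, -0.2760, -0.7380]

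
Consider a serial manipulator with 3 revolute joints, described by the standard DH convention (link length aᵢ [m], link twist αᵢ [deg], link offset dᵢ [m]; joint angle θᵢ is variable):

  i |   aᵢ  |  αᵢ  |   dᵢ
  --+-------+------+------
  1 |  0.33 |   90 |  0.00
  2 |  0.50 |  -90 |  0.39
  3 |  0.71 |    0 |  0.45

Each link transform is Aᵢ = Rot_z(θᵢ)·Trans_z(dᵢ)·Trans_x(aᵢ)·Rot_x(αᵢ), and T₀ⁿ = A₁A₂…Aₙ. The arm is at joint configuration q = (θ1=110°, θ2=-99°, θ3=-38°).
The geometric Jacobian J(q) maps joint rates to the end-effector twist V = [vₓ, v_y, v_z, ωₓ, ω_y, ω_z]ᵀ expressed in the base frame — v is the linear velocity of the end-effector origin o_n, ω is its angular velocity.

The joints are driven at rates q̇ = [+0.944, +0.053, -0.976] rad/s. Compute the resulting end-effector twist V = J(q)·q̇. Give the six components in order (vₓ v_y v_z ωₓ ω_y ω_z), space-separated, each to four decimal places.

o_n = [0.5690, 0.8549, -1.1168]
J₁: ẑ×o_n = [-0.8549, 0.5690, 0.0000], ω = ẑ
J2: z=[0.9397, 0.3420, 0.0000] o=[-0.1129, 0.3101, 0.0000] → [-0.3820, 1.0495, 0.2787, 0.9397, 0.3420, 0.0000]
J3: z=[-0.3378, 0.9281, -0.1564] o=[0.2804, 0.3700, -0.4938] → [-0.5024, -0.2556, -0.4317, -0.3378, 0.9281, -0.1564]
V = J·q̇ = [-0.3370, 0.8423, 0.4361, 0.3795, -0.8877, 1.0967]

-0.3370 0.8423 0.4361 0.3795 -0.8877 1.0967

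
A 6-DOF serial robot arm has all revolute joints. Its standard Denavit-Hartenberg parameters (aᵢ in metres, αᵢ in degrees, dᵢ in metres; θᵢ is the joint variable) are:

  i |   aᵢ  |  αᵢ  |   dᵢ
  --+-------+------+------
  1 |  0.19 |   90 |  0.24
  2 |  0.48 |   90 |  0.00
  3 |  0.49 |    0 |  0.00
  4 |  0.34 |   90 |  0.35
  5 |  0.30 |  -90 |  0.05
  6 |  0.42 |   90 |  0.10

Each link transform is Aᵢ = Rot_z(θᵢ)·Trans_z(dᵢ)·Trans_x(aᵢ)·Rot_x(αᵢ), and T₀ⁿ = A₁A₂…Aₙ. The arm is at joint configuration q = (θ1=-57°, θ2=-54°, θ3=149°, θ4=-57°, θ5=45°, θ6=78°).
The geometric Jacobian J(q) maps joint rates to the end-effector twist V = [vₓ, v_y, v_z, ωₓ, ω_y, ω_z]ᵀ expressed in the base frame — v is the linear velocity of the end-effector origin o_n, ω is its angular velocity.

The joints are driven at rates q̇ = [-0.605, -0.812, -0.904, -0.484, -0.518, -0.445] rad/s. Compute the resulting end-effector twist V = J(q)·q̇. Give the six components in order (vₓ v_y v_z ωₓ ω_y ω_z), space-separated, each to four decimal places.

o_n = [-0.9612, 0.0432, 0.0903]
J₁: ẑ×o_n = [-0.0432, -0.9612, 0.0000], ω = ẑ
J2: z=[-0.8387, -0.5446, 0.0000] o=[0.1035, -0.1593, 0.2400] → [0.0815, -0.1256, -0.7498, -0.8387, -0.5446, 0.0000]
J3: z=[-0.4406, 0.6785, -0.5878] o=[0.2571, -0.3960, -0.1483] → [0.4200, 0.8213, 0.6331, -0.4406, 0.6785, -0.5878]
J4: z=[-0.4406, 0.6785, -0.5878] o=[-0.0890, -0.3264, 0.1915] → [0.1486, 0.4681, 0.4290, -0.4406, 0.6785, -0.5878]
J5: z=[0.2907, -0.5117, -0.8085] o=[-0.5320, -0.2681, -0.0047] → [0.2032, 0.3195, -0.1291, 0.2907, -0.5117, -0.8085]
J6: z=[0.2890, 0.8525, -0.4356] o=[-0.7911, -0.2616, -0.1638] → [0.3493, 0.0007, 0.2331, 0.2890, 0.8525, -0.4356]
V = J·q̇ = [-0.7524, -0.4513, -0.2080, 1.0134, -0.6138, 0.8235]

-0.7524 -0.4513 -0.2080 1.0134 -0.6138 0.8235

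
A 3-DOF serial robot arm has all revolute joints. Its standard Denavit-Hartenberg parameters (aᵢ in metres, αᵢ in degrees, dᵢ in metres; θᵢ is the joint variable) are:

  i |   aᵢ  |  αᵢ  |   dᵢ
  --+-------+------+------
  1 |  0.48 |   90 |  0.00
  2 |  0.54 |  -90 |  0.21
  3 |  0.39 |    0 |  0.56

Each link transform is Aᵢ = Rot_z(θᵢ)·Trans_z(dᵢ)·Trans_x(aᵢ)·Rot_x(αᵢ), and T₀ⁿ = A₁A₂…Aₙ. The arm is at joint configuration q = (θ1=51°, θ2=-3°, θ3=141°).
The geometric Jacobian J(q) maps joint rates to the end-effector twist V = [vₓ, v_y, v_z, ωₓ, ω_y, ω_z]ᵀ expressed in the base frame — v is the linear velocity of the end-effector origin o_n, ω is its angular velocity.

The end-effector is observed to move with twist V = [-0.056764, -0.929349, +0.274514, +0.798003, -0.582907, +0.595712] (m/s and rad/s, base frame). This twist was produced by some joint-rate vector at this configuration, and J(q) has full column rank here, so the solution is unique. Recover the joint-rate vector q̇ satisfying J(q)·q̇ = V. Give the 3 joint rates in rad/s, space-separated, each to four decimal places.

o_n = [0.4419, 0.6020, 0.5468]
J₁: ẑ×o_n = [-0.6020, 0.4419, 0.0000], ω = ẑ
J2: z=[0.7771, -0.6293, 0.0000] o=[0.3021, 0.3730, 0.0000] → [-0.3441, -0.4250, 0.2659, 0.7771, -0.6293, 0.0000]
J3: z=[0.0329, 0.0407, 0.9986] o=[0.8046, 0.6600, -0.0283] → [0.0813, -0.3812, 0.0128, 0.0329, 0.0407, 0.9986]
q̇ = J⁺·V = [-0.3430, 0.9870, 0.9400]

-0.3430 0.9870 0.9400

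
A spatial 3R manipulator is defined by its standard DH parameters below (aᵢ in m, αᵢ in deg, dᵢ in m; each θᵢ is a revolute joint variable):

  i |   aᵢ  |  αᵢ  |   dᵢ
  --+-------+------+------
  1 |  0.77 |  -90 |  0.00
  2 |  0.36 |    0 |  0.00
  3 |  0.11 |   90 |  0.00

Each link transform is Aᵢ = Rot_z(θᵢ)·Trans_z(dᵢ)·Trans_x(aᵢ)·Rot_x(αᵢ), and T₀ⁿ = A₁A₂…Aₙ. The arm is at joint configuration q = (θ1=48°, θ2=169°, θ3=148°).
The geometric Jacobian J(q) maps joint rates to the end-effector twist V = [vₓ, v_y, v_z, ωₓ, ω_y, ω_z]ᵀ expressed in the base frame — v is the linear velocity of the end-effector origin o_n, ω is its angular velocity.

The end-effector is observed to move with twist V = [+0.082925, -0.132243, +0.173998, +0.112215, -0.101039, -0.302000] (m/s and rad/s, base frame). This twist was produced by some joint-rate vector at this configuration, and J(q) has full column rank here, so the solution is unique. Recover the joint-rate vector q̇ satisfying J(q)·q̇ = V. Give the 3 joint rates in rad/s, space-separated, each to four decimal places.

-0.3020 0.4580 -0.6090

o_n = [0.3326, 0.3694, 0.0063]
J₁: ẑ×o_n = [-0.3694, 0.3326, 0.0000], ω = ẑ
J2: z=[-0.7431, 0.6691, 0.0000] o=[0.5152, 0.5722, 0.0000] → [0.0042, 0.0047, 0.2729, -0.7431, 0.6691, 0.0000]
J3: z=[-0.7431, 0.6691, 0.0000] o=[0.2788, 0.3096, -0.0687] → [0.0502, 0.0558, -0.0804, -0.7431, 0.6691, 0.0000]
q̇ = J⁺·V = [-0.3020, 0.4580, -0.6090]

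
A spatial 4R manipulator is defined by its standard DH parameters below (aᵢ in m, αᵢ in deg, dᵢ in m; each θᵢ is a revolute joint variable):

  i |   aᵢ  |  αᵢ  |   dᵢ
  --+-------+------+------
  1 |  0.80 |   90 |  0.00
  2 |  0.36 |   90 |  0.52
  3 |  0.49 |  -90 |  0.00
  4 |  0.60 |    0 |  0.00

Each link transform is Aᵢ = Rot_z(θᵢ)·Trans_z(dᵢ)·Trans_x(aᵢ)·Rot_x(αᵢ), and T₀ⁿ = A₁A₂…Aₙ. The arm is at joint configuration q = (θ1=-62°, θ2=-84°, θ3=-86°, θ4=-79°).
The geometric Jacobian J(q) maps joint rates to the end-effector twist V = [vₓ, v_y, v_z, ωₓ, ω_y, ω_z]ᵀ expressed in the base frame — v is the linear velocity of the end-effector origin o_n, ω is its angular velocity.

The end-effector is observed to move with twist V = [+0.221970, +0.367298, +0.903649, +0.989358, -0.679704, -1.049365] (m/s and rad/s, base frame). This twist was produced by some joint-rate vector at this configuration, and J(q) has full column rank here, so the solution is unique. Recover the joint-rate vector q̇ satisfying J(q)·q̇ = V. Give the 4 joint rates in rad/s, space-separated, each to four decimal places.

o_n = [0.1936, -0.1873, -0.4615]
J₁: ẑ×o_n = [0.1873, 0.1936, -0.0000], ω = ẑ
J2: z=[-0.8829, -0.4695, 0.0000] o=[0.3756, -0.7064, 0.0000] → [0.2167, -0.4075, -0.5437, -0.8829, -0.4695, 0.0000]
J3: z=[-0.4669, 0.8781, -0.1045] o=[-0.0659, -0.9837, -0.3580] → [-0.0076, -0.0755, -0.5997, -0.4669, 0.8781, -0.1045]
J4: z=[-0.0126, -0.1248, -0.9921] o=[0.3674, -0.7574, -0.3920] → [0.5742, 0.1715, -0.0289, -0.0126, -0.1248, -0.9921]
q̇ = J⁺·V = [-0.4200, -0.6060, -0.9930, 0.7390]

-0.4200 -0.6060 -0.9930 0.7390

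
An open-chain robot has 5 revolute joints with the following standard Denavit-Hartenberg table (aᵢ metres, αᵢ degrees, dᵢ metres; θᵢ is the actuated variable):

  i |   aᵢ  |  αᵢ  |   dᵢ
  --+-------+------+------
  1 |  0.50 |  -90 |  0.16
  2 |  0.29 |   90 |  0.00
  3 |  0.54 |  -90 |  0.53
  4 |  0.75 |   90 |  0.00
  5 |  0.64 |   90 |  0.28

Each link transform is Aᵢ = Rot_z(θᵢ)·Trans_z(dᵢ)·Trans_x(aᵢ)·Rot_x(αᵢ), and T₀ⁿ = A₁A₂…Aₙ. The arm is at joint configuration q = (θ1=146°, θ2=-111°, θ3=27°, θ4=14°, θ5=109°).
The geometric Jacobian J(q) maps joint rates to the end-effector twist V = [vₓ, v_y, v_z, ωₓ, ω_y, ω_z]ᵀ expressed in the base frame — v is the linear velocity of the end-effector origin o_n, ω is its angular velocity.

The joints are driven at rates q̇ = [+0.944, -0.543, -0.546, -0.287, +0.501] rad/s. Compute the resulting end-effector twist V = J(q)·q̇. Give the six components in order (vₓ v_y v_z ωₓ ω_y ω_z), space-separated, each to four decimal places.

2.0541 -0.0441 -0.3237 0.4403 0.6001 1.1879

o_n = [-0.1801, -1.1495, 0.8766]
J₁: ẑ×o_n = [1.1495, -0.1801, 0.0000], ω = ẑ
J2: z=[-0.5592, -0.8290, 0.0000] o=[-0.4145, 0.2796, 0.1600] → [-0.5941, 0.4007, 0.9934, -0.5592, -0.8290, 0.0000]
J3: z=[0.7740, -0.5221, -0.3584] o=[-0.3284, 0.2215, 0.4307] → [-0.7241, -0.3982, -0.9837, 0.7740, -0.5221, -0.3584]
J4: z=[-0.6331, -0.6477, -0.4238] o=[0.0877, -0.3549, 0.6900] → [-0.4577, 0.2317, 0.3296, -0.6331, -0.6477, -0.4238]
J5: z=[0.7536, -0.6408, -0.1465] o=[-0.0448, -0.6640, 1.3604] → [0.2389, 0.3844, -0.4526, 0.7536, -0.6408, -0.1465]
V = J·q̇ = [2.0541, -0.0441, -0.3237, 0.4403, 0.6001, 1.1879]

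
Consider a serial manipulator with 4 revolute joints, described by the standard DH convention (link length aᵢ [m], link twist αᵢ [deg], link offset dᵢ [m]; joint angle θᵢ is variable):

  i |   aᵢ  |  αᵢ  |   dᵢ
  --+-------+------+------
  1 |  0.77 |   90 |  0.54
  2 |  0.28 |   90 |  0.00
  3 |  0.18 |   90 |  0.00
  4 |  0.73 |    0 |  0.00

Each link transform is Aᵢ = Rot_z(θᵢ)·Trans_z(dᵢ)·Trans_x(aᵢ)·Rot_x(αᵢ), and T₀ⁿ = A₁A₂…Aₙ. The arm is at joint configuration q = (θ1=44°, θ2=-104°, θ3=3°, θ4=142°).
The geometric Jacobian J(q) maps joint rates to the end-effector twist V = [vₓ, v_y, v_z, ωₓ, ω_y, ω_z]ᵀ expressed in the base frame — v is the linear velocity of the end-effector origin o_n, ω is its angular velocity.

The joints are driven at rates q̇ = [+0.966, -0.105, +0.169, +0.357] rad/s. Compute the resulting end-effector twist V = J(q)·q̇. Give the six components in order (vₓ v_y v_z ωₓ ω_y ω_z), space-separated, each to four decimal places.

-0.1220 0.4723 0.1453 -0.4418 0.2149 0.9888

o_n = [0.2458, 0.2661, 0.7600]
J₁: ẑ×o_n = [-0.2661, 0.2458, 0.0000], ω = ẑ
J2: z=[0.6947, -0.7193, 0.0000] o=[0.5539, 0.5349, 0.5400] → [-0.1583, -0.1528, -0.4083, 0.6947, -0.7193, 0.0000]
J3: z=[-0.6980, -0.6740, 0.2419] o=[0.5052, 0.4878, 0.2683] → [-0.2778, 0.2805, -0.0201, -0.6980, -0.6740, 0.2419]
J4: z=[-0.7028, 0.7096, -0.0508] o=[0.4804, 0.4508, 0.0939] → [0.4633, 0.4801, 0.2963, -0.7028, 0.7096, -0.0508]
V = J·q̇ = [-0.1220, 0.4723, 0.1453, -0.4418, 0.2149, 0.9888]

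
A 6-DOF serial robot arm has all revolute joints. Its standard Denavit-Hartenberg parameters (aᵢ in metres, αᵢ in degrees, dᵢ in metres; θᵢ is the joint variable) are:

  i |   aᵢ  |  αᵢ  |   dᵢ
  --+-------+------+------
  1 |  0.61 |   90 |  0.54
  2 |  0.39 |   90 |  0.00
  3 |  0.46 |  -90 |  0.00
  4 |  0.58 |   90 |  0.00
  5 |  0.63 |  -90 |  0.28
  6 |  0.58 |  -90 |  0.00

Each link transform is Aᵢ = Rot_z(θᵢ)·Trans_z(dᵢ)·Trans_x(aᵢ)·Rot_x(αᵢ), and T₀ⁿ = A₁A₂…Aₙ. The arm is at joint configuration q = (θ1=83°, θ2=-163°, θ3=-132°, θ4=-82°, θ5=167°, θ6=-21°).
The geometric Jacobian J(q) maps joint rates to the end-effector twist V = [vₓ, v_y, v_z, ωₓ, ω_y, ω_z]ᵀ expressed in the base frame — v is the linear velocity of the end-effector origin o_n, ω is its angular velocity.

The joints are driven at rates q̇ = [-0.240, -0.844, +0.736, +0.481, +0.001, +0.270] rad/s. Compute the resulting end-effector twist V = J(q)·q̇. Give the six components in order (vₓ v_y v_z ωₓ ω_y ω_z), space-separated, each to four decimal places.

0.1984 -0.7597 0.5504 -1.0192 -0.2361 0.3573

o_n = [-0.0848, 0.1390, -0.1179]
J₁: ẑ×o_n = [-0.1390, -0.0848, 0.0000], ω = ẑ
J2: z=[0.9925, -0.1219, 0.0000] o=[0.0743, 0.6055, 0.5400] → [0.0802, 0.6530, -0.4823, 0.9925, -0.1219, 0.0000]
J3: z=[-0.0356, -0.2902, 0.9563] o=[0.0289, 0.2353, 0.4260] → [0.2498, -0.1281, -0.0296, -0.0356, -0.2902, 0.9563]
J4: z=[-0.7508, -0.6238, -0.2173] o=[-0.2745, 0.5691, 0.5160] → [0.3020, -0.5171, 0.4412, -0.7508, -0.6238, -0.2173]
J5: z=[0.6482, -0.7590, -0.0606] o=[-0.3482, 0.4610, 1.0810] → [0.8904, 0.7612, -0.0087, 0.6482, -0.7590, -0.0606]
J6: z=[0.7601, 0.6498, -0.0074] o=[-0.1951, 0.2745, 0.4352] → [-0.3604, 0.4196, -0.1746, 0.7601, 0.6498, -0.0074]
V = J·q̇ = [0.1984, -0.7597, 0.5504, -1.0192, -0.2361, 0.3573]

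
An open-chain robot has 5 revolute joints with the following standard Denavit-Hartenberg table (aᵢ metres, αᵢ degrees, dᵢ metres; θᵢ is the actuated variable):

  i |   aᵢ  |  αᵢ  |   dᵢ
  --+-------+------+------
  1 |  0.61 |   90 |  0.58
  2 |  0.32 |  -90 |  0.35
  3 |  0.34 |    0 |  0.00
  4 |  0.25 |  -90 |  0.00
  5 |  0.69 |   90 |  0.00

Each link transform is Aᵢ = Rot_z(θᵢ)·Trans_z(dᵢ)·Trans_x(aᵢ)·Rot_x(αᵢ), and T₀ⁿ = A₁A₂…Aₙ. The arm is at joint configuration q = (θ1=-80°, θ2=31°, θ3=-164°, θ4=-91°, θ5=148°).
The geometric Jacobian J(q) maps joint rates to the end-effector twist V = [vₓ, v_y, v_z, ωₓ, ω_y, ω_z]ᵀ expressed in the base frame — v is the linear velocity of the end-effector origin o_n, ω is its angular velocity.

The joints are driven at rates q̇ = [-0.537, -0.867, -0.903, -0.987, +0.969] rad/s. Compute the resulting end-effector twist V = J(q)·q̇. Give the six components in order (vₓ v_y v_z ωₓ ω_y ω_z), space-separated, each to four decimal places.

-0.9195 1.3190 -0.0481 0.6366 -0.0615 -2.6391

o_n = [-0.6053, -0.9869, 0.3077]
J₁: ẑ×o_n = [0.9869, -0.6053, 0.0000], ω = ẑ
J2: z=[-0.9848, -0.1736, 0.0000] o=[0.1059, -0.6007, 0.5800] → [0.0473, -0.2681, 0.2568, -0.9848, -0.1736, 0.0000]
J3: z=[-0.0894, 0.5072, 0.8572] o=[-0.1911, -0.9316, 0.7448] → [-0.1743, -0.3941, 0.2150, -0.0894, 0.5072, 0.8572]
J4: z=[-0.0894, 0.5072, 0.8572] o=[-0.3321, -0.6720, 0.5765] → [0.1336, -0.2582, 0.1667, -0.0894, 0.5072, 0.8572]
J5: z=[-0.3987, 0.7704, -0.4975] o=[-0.1039, -0.5755, 0.5432] → [-0.3861, 0.1556, 0.5503, -0.3987, 0.7704, -0.4975]
V = J·q̇ = [-0.9195, 1.3190, -0.0481, 0.6366, -0.0615, -2.6391]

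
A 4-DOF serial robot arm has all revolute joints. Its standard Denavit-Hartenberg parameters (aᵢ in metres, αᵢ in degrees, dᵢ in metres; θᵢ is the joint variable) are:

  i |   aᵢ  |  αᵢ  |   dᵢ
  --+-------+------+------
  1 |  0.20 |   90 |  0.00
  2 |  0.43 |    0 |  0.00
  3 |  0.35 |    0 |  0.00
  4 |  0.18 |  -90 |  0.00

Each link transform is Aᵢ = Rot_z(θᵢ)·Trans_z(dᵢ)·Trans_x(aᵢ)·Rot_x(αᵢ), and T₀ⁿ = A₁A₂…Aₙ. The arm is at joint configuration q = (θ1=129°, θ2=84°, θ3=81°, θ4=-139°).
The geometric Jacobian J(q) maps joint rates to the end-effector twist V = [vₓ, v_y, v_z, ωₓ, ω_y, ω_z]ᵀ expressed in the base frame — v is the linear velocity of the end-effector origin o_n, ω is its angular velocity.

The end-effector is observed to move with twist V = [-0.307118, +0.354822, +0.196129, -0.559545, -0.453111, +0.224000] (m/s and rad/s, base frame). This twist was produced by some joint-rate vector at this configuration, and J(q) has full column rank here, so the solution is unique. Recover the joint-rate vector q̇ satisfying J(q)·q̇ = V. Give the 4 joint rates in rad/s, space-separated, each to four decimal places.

o_n = [-0.0432, 0.0534, 0.5971]
J₁: ẑ×o_n = [-0.0534, -0.0432, 0.0000], ω = ẑ
J2: z=[0.7771, 0.6293, 0.0000] o=[-0.1259, 0.1554, 0.0000] → [0.3758, -0.4641, -0.1313, 0.7771, 0.6293, 0.0000]
J3: z=[0.7771, 0.6293, 0.0000] o=[-0.1542, 0.1904, 0.4276] → [0.1067, -0.1317, -0.1763, 0.7771, 0.6293, 0.0000]
J4: z=[0.7771, 0.6293, 0.0000] o=[0.0586, -0.0724, 0.5182] → [0.0497, -0.0613, 0.1618, 0.7771, 0.6293, 0.0000]
q̇ = J⁺·V = [0.2240, -0.7470, -0.2770, 0.3040]

0.2240 -0.7470 -0.2770 0.3040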